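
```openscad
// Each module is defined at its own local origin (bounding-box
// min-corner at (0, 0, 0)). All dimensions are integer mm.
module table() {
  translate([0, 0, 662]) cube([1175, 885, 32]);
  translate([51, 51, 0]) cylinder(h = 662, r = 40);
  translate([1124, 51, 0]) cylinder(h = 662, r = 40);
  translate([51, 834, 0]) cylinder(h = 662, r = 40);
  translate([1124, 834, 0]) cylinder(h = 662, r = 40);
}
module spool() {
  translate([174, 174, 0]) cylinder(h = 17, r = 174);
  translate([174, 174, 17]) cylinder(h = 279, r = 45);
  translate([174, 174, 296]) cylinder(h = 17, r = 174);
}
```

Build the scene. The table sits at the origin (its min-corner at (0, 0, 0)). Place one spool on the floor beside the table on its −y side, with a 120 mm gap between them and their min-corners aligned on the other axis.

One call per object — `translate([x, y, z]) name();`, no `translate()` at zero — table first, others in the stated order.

table();
translate([0, -468, 0]) spool();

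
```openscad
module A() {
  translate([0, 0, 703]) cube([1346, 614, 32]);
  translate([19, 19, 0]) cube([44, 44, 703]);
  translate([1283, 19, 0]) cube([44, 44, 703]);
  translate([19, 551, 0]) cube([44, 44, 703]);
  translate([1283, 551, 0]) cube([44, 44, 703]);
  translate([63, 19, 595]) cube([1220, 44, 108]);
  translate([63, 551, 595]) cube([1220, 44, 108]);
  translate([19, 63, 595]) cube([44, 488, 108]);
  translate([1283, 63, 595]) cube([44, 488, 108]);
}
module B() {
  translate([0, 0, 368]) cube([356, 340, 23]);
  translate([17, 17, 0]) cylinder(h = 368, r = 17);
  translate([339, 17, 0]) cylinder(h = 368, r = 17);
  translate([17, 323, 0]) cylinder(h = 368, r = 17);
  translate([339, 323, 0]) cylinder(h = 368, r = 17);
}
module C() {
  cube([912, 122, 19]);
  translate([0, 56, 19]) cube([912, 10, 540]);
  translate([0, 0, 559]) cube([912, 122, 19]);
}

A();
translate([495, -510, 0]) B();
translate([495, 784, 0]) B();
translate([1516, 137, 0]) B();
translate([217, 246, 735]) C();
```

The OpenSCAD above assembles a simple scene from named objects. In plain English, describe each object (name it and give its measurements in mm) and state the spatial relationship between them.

A is a table: top 1346 mm (x) × 614 mm (y), 32 mm thick, upper face at z = 735 mm, on four 44×44 mm square legs, each inset 19 mm from the nearest pair of top edges, running from z = 0 to the bottom of the top. Four apron rails, 44 mm thick and 108 mm tall, run between adjacent legs with their top edges flush with the underside of the top and their outer faces flush with the legs' outer faces.

B is a simple wooden stool: a rectangular seat 356 mm (x) by 340 mm (y), 23 mm thick, top face at z = 391 mm, on four round legs, each 34 mm in diameter. The legs rest on z = 0, each leg's axis is inset half a diameter from the nearest pair of seat edges (so the leg's bounding box is flush with the corner).

C is an I-beam lying along x, 912 mm long. Overall section height 578 mm. Two flanges 122 mm wide (y) and 19 mm thick, one on the floor and one at the top; a web 10 mm thick runs between them, centred on the flange width.

Three stools sit around the table at the −y, +y, +x sides. The I-beam is on top of the table, centred.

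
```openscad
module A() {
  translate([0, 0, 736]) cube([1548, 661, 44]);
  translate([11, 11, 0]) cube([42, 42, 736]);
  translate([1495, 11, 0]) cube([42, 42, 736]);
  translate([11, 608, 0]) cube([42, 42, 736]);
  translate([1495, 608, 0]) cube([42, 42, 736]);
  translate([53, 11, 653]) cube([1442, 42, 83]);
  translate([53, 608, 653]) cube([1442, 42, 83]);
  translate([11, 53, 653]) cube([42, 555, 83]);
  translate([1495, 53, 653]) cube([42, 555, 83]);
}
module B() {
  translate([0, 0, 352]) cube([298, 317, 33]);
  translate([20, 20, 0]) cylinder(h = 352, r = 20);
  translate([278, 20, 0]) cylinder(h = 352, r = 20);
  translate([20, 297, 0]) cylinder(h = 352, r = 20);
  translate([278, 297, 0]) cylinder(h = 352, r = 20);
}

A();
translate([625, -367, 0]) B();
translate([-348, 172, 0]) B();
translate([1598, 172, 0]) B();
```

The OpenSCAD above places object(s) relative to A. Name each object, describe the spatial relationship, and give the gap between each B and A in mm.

A is a table. B is a stool. Three stools sit around the table at the −y, −x, +x sides. The gap between each stool and the table is 50 mm.

Each stool's nearest face is 50 mm from the table's bounding box.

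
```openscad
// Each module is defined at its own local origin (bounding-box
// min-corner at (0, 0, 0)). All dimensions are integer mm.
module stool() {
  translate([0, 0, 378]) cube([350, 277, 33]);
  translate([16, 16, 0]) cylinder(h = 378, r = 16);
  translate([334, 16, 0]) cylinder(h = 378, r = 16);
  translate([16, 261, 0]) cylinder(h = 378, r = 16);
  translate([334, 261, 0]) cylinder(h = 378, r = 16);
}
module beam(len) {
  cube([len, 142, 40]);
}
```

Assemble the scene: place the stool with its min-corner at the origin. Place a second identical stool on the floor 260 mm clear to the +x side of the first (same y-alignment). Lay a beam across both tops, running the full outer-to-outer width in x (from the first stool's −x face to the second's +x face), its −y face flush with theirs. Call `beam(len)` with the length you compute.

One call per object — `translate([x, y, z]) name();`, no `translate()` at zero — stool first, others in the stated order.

stool();
translate([610, 0, 0]) stool();
translate([0, 0, 411]) beam(960);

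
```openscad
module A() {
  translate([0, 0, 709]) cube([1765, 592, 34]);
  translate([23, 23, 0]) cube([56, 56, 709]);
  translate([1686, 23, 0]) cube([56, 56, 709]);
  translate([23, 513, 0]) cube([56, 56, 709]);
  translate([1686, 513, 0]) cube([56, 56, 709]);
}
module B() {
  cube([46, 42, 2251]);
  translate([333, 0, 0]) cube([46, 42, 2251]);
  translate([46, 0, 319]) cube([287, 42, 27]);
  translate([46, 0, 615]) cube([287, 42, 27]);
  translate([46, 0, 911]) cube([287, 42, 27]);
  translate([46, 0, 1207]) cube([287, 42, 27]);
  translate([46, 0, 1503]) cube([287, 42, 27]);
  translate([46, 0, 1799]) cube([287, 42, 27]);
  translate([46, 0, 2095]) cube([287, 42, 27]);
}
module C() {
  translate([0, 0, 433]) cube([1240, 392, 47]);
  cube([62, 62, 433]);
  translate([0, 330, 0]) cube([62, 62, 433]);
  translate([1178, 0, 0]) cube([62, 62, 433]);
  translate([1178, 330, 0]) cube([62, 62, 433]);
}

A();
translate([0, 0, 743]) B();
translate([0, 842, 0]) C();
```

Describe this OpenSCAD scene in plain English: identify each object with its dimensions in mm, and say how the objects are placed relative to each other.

A is a table: top 1765 mm (x) × 592 mm (y), 34 mm thick, upper face at z = 743 mm, on four 56×56 mm square legs, each inset 23 mm from the nearest pair of top edges, running from z = 0 to the bottom of the top.

B is a wooden ladder with two side rails of 46×42 mm section and 2251 mm height, set 379 mm apart overall. Between them run 7 rectangular rungs (42 mm deep, 27 mm thick), front faces flush with the rails' −y face. The bottom of the first rung is 319 mm above the floor and each subsequent rung is 296 mm higher than the one below.

C is a long wooden bench with a 1240 mm (x) × 392 mm (y) seat, 47 mm thick, its top surface 480 mm above the floor. Four 62 mm square legs at the seat corners, flush with the edges, run from z = 0 to the seat underside.

The ladder is on top of the table. The bench is on the floor beside the table on its +y side.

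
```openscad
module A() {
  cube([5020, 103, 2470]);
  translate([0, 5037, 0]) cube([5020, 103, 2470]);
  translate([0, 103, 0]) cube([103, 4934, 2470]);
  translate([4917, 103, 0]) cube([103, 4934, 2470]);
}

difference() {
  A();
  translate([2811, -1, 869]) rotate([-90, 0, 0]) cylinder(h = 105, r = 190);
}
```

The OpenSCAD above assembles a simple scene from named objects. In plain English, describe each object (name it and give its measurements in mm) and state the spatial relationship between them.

A is the wall frame of a small rectangular building: four walls, each 2470 mm tall and 103 mm thick, enclosing a footprint 5020 mm (x) by 5140 mm (y) outside-to-outside, with no floor or roof. The front and back walls (the −y and +y sides) span the full width; the two side walls fit between them.

The house frame has a circular hole of radius 190 mm through its front wall, centred at (x = 2811, z = 869).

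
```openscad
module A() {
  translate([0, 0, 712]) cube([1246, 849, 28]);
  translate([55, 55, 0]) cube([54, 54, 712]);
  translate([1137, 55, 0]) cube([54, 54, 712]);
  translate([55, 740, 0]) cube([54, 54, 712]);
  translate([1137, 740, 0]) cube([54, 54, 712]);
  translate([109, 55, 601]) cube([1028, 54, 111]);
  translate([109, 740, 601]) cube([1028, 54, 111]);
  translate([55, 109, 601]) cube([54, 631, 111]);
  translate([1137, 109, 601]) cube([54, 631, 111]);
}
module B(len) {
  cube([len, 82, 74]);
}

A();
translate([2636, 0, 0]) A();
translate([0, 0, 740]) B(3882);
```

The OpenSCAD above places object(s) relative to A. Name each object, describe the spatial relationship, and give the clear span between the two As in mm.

Second table starts at x = 2636; first ends at x = 1246; clear span = 2636 − 1246 = 1390 mm.

A is a table. B is a beam. A beam spans the tops of two tables. The clear span between the two tables is 1390 mm.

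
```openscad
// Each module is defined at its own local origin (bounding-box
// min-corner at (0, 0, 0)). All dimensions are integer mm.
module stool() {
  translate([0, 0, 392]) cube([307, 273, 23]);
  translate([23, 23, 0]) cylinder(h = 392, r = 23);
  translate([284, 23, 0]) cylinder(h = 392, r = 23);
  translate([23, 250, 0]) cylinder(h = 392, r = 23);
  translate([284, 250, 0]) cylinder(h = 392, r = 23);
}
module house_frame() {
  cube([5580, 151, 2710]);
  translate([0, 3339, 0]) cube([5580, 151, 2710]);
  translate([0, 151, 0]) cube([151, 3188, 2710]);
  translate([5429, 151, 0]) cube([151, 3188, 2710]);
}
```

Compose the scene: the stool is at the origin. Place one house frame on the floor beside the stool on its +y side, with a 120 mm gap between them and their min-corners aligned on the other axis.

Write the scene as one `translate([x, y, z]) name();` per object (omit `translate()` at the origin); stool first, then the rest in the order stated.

stool();
translate([0, 393, 0]) house_frame();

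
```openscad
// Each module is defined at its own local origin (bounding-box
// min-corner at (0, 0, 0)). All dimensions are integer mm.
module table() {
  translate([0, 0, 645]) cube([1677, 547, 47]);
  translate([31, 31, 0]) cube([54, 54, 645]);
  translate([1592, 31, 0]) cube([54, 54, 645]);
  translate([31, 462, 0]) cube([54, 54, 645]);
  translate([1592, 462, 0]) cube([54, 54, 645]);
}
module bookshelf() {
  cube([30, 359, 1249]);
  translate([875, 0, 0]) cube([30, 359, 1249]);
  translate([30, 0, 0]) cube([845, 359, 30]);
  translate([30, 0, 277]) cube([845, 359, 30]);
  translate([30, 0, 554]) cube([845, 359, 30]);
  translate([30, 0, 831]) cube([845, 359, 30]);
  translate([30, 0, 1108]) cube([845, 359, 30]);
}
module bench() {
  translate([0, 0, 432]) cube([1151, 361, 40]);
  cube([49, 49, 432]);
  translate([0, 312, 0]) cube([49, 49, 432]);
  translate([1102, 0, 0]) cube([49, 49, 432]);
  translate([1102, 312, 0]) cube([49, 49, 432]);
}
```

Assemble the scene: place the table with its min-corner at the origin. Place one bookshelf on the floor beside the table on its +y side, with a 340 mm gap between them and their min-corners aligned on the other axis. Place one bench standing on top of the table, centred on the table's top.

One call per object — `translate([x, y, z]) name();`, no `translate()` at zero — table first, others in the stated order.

table();
translate([0, 887, 0]) bookshelf();
translate([263, 93, 692]) bench();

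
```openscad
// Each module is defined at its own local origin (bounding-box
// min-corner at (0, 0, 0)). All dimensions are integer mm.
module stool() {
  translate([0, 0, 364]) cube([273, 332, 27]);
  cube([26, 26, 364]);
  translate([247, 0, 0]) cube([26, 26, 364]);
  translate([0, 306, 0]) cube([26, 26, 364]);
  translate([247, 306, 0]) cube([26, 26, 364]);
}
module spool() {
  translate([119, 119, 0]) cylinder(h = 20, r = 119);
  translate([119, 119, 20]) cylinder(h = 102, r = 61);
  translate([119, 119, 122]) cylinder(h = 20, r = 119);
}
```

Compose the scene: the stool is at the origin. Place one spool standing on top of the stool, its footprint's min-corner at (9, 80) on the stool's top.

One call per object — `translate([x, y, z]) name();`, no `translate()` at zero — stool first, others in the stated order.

stool();
translate([9, 80, 391]) spool();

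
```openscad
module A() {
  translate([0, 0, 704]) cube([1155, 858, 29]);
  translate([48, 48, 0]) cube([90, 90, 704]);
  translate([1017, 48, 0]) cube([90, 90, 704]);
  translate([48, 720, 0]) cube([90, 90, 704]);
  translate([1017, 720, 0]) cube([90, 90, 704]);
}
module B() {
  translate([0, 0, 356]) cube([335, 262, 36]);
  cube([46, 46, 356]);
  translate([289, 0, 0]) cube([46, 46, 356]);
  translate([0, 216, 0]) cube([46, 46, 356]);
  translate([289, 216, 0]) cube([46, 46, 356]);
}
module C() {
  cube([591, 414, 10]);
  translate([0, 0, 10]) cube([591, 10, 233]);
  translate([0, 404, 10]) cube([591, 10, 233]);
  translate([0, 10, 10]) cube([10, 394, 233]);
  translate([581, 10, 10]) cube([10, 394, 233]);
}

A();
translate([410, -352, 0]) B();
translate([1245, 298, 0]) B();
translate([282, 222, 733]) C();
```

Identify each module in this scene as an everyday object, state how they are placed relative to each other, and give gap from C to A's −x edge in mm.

A is a table. B is a stool. C is an open box. Two stools sit around the table at the −y, +x sides. The open box is on top of the table, centred. The gap from the open box to the table's −x edge is 282 mm.

The open box's min-x is at 282; the table's min-x is 0; gap = 282 mm.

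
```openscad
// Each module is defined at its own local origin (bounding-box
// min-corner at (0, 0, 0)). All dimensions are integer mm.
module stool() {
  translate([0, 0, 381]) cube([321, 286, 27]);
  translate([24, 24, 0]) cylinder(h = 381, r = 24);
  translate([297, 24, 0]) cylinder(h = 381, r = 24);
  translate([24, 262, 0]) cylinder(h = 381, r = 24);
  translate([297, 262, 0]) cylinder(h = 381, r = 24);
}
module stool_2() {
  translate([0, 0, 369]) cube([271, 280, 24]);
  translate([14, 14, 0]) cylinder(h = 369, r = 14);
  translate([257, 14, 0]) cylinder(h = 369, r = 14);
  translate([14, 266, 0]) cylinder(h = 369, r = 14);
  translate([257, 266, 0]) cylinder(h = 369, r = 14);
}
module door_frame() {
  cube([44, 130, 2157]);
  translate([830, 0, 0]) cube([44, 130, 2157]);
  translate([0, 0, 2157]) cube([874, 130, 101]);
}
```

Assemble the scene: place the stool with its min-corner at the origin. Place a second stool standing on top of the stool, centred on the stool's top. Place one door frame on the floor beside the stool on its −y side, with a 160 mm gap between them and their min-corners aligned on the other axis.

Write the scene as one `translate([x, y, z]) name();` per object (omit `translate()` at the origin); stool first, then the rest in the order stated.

stool();
translate([25, 3, 408]) stool_2();
translate([0, -290, 0]) door_frame();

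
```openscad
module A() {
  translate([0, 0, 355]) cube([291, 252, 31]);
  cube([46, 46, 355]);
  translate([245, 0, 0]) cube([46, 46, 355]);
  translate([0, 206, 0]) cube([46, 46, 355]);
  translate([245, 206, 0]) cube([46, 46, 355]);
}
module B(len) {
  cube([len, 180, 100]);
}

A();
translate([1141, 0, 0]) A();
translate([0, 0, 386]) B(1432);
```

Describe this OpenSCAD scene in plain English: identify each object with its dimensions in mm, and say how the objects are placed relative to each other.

A is a four-legged stool. The seat is 291×252 mm, 31 mm thick, top at z = 386 mm. It stands on four square legs, each 46×46 mm in cross-section, from z = 0 to the seat underside, each flush with a corner of the seat.

B is a rectangular beam 1432 mm long (x), 180 mm deep (y), 100 mm thick (z).

The beam spans the tops of two stools placed 850 mm apart, resting at z = 386 mm.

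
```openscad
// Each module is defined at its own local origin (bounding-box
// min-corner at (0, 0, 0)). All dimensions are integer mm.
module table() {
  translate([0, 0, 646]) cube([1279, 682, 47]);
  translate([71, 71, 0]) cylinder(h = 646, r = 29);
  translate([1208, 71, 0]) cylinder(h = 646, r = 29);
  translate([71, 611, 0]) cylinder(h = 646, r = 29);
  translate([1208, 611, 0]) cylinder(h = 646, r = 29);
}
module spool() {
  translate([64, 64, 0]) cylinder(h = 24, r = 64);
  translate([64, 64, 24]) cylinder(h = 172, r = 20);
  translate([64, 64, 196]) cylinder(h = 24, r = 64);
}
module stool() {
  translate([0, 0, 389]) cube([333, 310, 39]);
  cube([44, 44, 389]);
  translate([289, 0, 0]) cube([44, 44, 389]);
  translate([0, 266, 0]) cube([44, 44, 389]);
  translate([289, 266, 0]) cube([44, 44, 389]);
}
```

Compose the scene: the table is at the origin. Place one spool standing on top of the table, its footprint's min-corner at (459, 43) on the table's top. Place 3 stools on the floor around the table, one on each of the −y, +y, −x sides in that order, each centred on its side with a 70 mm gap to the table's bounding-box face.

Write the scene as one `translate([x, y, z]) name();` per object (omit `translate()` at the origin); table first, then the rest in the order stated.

table();
translate([459, 43, 693]) spool();
translate([473, -380, 0]) stool();
translate([473, 752, 0]) stool();
translate([-403, 186, 0]) stool();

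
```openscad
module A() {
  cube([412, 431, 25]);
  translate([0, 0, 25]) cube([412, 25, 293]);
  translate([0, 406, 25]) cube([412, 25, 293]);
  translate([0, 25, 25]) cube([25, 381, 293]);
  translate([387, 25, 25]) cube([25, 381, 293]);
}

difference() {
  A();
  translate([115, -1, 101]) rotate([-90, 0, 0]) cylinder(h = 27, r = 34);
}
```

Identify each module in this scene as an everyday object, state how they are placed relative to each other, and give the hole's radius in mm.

A is an open box. The open box has a circular hole through its front wall. The hole's radius is 34 mm.

The subtracted cylinder has r = 34 mm.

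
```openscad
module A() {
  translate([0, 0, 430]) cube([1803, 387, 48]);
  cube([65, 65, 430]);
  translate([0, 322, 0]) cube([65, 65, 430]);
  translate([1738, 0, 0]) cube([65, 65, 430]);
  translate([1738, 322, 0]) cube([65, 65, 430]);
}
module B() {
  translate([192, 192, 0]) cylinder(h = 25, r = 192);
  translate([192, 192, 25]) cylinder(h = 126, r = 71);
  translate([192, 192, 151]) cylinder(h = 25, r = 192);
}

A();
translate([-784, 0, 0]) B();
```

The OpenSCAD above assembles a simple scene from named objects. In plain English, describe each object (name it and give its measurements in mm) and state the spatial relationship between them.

A is a bench: a 1803×387 mm seat slab, 48 mm thick, top at z = 478 mm, on four 65×65 mm square legs flush with the seat corners and standing on z = 0.

B is a spool: two coaxial disc flanges of radius 192 mm and thickness 25 mm, joined by a core cylinder of radius 71 mm and height 126 mm. The lower flange rests on z = 0 and the three cylinders share a vertical axis.

The spool is on the floor beside the bench on its −x side.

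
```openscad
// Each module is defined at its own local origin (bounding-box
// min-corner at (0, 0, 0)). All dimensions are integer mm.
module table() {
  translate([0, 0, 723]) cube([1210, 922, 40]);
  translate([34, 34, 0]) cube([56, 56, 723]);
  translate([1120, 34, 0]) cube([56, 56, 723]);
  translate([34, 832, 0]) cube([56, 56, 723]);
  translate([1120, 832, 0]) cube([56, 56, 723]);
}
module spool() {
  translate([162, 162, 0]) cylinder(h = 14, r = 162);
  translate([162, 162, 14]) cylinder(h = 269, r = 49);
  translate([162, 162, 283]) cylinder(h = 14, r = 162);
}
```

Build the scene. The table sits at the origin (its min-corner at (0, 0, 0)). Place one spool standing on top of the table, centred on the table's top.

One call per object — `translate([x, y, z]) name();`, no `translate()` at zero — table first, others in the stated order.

table();
translate([443, 299, 763]) spool();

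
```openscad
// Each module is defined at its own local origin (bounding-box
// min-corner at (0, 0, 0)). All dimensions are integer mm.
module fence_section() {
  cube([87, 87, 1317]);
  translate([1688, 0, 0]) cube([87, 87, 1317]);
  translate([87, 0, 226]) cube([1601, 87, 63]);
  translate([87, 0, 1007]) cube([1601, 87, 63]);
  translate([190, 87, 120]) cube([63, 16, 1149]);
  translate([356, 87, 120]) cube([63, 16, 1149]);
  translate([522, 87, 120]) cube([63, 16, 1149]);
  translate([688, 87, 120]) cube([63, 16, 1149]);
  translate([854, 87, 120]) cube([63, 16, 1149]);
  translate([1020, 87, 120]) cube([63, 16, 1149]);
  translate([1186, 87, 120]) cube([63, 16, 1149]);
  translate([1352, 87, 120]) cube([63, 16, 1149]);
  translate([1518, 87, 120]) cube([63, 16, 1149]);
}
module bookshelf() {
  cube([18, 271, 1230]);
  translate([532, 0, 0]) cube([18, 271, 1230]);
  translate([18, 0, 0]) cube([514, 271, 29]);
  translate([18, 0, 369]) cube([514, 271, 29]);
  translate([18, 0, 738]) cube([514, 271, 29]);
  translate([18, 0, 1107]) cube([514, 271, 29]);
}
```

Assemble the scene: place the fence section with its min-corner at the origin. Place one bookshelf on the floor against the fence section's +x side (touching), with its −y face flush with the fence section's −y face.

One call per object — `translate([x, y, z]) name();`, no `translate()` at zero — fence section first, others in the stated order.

fence_section();
translate([1775, 0, 0]) bookshelf();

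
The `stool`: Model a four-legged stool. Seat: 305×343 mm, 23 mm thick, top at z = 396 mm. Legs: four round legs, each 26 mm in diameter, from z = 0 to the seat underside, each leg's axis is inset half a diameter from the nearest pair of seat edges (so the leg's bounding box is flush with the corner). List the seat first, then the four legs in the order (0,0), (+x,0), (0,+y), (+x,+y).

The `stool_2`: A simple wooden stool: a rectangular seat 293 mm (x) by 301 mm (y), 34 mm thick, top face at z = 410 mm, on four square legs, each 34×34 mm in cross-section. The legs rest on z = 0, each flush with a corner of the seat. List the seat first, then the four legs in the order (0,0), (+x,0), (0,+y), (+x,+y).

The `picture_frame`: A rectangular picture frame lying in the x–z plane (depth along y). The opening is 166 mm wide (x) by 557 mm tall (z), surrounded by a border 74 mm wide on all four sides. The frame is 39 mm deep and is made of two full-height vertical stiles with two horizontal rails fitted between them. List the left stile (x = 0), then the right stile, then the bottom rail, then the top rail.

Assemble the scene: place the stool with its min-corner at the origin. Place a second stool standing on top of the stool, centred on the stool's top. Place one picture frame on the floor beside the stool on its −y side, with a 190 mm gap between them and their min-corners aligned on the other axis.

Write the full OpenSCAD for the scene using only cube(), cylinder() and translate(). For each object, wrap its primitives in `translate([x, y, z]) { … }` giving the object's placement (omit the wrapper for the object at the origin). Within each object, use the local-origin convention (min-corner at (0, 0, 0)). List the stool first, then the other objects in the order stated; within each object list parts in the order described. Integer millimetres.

translate([0, 0, 373]) cube([305, 343, 23]);
translate([13, 13, 0]) cylinder(h = 373, r = 13);
translate([292, 13, 0]) cylinder(h = 373, r = 13);
translate([13, 330, 0]) cylinder(h = 373, r = 13);
translate([292, 330, 0]) cylinder(h = 373, r = 13);
translate([6, 21, 396]) {
  translate([0, 0, 376]) cube([293, 301, 34]);
  cube([34, 34, 376]);
  translate([259, 0, 0]) cube([34, 34, 376]);
  translate([0, 267, 0]) cube([34, 34, 376]);
  translate([259, 267, 0]) cube([34, 34, 376]);
}
translate([0, -229, 0]) {
  cube([74, 39, 705]);
  translate([240, 0, 0]) cube([74, 39, 705]);
  translate([74, 0, 0]) cube([166, 39, 74]);
  translate([74, 0, 631]) cube([166, 39, 74]);
}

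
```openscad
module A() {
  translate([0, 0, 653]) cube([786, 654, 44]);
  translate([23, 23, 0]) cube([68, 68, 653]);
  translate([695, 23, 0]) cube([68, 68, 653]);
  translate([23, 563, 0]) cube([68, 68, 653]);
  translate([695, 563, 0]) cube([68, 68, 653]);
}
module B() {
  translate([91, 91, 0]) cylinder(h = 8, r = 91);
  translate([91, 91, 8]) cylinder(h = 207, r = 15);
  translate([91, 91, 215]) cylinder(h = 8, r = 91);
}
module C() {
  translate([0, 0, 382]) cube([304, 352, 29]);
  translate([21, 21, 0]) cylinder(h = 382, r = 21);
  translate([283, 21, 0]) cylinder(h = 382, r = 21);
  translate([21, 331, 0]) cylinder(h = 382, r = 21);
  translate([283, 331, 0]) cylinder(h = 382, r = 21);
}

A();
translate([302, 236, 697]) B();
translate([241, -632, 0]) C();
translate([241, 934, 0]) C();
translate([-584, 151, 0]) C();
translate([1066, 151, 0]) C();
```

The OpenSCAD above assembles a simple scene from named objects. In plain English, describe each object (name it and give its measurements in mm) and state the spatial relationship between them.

A is a table with a 786×654 mm rectangular top, 44 mm thick, top surface at z = 697 mm, supported by four 68×68 mm square legs, each inset 23 mm from the nearest pair of top edges, running from the floor.

B is a spool: two coaxial disc flanges of radius 91 mm and thickness 8 mm, joined by a core cylinder of radius 15 mm and height 207 mm. The lower flange rests on z = 0 and the three cylinders share a vertical axis.

C is a simple wooden stool: a rectangular seat 304 mm (x) by 352 mm (y), 29 mm thick, top face at z = 411 mm, on four round legs, each 42 mm in diameter. The legs rest on z = 0, each leg's axis is inset half a diameter from the nearest pair of seat edges (so the leg's bounding box is flush with the corner).

The spool is on top of the table, centred. Four stools sit around the table at the −y, +y, −x, +x sides.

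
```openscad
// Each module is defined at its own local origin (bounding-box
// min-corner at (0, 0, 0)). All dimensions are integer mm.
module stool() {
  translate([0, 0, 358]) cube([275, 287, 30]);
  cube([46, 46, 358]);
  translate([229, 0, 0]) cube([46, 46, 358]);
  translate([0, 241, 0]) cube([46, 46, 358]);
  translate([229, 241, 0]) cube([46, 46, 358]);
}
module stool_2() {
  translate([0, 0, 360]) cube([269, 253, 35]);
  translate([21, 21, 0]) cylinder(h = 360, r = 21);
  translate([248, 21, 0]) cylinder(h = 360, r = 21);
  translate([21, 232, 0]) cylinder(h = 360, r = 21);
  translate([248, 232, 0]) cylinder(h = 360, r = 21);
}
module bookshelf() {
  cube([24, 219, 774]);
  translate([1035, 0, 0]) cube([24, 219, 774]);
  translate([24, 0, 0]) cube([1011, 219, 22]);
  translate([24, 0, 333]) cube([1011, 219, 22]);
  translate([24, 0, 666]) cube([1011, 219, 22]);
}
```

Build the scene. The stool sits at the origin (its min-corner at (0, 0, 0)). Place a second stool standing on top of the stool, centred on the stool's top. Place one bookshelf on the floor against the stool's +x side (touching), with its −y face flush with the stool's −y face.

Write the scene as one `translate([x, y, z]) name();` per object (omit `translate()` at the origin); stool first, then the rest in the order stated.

stool();
translate([3, 17, 388]) stool_2();
translate([275, 0, 0]) bookshelf();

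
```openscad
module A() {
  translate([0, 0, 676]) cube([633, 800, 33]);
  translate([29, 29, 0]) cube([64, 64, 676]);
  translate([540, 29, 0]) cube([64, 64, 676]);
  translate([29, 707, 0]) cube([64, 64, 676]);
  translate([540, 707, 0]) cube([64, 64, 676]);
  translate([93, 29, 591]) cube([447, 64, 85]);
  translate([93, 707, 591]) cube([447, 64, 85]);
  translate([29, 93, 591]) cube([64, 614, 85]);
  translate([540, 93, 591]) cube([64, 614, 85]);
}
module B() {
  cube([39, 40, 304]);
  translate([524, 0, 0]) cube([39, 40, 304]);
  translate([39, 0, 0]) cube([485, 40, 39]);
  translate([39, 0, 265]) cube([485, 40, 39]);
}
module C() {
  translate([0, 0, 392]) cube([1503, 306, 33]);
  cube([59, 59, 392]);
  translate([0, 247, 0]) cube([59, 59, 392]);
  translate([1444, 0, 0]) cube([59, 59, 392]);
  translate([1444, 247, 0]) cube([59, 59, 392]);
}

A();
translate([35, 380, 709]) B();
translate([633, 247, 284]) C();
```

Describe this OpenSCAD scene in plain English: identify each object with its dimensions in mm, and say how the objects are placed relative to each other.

A is a table with a 633×800 mm rectangular top, 33 mm thick, top surface at z = 709 mm, supported by four 64×64 mm square legs, each inset 29 mm from the nearest pair of top edges, running from the floor. Four apron rails, 64 mm thick and 85 mm tall, run between adjacent legs with their top edges flush with the underside of the top and their outer faces flush with the legs' outer faces.

B is a rectangular picture frame lying in the x–z plane (depth along y). The opening is 485 mm wide (x) by 226 mm tall (z), surrounded by a border 39 mm wide on all four sides. The frame is 40 mm deep and is made of two full-height vertical stiles with two horizontal rails fitted between them.

C is a bench: a 1503×306 mm seat slab, 33 mm thick, top at z = 425 mm, on four 59×59 mm square legs flush with the seat corners and standing on z = 0.

The picture frame is on top of the table, centred. The bench is beside the table with their tops flush at z = 709.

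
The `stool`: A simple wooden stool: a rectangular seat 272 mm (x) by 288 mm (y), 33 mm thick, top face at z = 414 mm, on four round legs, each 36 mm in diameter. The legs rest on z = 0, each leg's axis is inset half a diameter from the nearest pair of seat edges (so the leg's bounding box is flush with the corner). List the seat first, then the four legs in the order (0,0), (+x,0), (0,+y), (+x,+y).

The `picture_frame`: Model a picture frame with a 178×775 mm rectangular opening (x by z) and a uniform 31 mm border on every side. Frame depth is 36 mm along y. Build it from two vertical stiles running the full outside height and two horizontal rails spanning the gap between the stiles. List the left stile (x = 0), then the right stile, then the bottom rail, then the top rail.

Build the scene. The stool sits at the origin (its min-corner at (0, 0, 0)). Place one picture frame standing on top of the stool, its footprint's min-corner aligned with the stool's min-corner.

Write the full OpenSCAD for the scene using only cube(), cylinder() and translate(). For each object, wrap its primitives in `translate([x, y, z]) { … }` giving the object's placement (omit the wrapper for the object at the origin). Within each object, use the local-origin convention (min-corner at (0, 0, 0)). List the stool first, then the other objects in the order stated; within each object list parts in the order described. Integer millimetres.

translate([0, 0, 381]) cube([272, 288, 33]);
translate([18, 18, 0]) cylinder(h = 381, r = 18);
translate([254, 18, 0]) cylinder(h = 381, r = 18);
translate([18, 270, 0]) cylinder(h = 381, r = 18);
translate([254, 270, 0]) cylinder(h = 381, r = 18);
translate([0, 0, 414]) {
  cube([31, 36, 837]);
  translate([209, 0, 0]) cube([31, 36, 837]);
  translate([31, 0, 0]) cube([178, 36, 31]);
  translate([31, 0, 806]) cube([178, 36, 31]);
}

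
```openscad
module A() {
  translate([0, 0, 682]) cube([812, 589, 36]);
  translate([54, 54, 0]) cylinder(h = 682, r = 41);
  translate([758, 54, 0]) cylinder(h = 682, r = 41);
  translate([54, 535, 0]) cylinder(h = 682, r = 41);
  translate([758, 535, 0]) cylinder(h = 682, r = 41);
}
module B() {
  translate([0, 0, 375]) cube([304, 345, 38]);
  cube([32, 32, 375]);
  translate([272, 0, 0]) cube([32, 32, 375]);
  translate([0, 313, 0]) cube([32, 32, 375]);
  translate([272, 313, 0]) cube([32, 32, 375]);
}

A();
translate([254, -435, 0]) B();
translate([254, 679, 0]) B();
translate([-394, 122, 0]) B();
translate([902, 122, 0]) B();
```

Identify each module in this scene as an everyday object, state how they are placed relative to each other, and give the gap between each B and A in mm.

Each stool's nearest face is 90 mm from the table's bounding box.

A is a table. B is a stool. Four stools sit around the table at the −y, +y, −x, +x sides. The gap between each stool and the table is 90 mm.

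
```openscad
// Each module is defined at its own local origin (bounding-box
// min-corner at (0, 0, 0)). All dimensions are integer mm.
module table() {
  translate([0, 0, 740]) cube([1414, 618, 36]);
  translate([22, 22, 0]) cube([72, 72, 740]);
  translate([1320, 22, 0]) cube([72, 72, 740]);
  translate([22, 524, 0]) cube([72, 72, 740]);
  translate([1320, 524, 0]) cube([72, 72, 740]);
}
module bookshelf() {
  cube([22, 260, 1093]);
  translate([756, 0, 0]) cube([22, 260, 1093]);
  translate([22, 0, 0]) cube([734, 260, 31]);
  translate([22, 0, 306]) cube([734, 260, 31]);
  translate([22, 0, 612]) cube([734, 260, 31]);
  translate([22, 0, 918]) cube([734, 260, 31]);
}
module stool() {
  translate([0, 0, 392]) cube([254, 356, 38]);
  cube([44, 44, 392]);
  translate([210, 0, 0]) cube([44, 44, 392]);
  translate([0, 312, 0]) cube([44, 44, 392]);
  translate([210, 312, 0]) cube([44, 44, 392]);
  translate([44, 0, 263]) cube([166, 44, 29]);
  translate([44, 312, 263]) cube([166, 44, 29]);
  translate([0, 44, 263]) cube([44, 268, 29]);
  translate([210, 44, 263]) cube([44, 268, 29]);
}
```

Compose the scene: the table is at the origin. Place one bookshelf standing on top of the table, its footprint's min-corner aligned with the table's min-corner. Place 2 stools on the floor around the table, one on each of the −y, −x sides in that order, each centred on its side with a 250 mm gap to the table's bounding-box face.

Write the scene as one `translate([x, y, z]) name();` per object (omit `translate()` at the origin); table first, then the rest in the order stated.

table();
translate([0, 0, 776]) bookshelf();
translate([580, -606, 0]) stool();
translate([-504, 131, 0]) stool();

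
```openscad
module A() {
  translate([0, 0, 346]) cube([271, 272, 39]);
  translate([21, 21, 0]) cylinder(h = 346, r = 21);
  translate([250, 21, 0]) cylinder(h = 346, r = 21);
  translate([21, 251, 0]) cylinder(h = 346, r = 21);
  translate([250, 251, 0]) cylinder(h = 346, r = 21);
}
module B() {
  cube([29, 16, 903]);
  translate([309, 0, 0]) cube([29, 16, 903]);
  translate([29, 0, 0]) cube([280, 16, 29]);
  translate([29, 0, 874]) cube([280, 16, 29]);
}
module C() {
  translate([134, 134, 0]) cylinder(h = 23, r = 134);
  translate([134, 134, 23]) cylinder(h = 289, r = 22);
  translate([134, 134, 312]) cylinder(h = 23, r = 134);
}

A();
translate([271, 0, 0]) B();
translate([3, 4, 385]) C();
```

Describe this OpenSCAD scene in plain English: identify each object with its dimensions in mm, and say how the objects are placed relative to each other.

A is a four-legged stool. The seat is a 271×272×39 mm slab whose top surface is at z = 385 mm; four round legs, each 42 mm in diameter, run from the floor (z = 0) to the underside of the seat, each leg's axis is inset half a diameter from the nearest pair of seat edges (so the leg's bounding box is flush with the corner).

B is a rectangular picture frame lying in the x–z plane (depth along y). The opening is 280 mm wide (x) by 845 mm tall (z), surrounded by a border 29 mm wide on all four sides. The frame is 16 mm deep and is made of two full-height vertical stiles with two horizontal rails fitted between them.

C is a spool: two coaxial disc flanges of radius 134 mm and thickness 23 mm, joined by a core cylinder of radius 22 mm and height 289 mm. The lower flange rests on z = 0 and the three cylinders share a vertical axis.

The picture frame is against the stool's +x side, with their −y faces flush. The spool is on top of the stool.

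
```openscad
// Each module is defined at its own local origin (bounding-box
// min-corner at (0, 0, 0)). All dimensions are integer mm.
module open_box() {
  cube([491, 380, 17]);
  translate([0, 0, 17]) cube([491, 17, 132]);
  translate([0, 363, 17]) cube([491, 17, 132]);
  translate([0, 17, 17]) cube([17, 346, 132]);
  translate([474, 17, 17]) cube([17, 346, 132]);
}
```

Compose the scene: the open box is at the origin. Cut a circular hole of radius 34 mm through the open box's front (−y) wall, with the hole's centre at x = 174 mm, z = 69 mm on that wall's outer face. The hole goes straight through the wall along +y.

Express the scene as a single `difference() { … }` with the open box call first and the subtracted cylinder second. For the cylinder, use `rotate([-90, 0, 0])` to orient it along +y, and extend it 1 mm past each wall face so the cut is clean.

difference() {
  open_box();
  translate([174, -1, 69]) rotate([-90, 0, 0]) cylinder(h = 19, r = 34);
}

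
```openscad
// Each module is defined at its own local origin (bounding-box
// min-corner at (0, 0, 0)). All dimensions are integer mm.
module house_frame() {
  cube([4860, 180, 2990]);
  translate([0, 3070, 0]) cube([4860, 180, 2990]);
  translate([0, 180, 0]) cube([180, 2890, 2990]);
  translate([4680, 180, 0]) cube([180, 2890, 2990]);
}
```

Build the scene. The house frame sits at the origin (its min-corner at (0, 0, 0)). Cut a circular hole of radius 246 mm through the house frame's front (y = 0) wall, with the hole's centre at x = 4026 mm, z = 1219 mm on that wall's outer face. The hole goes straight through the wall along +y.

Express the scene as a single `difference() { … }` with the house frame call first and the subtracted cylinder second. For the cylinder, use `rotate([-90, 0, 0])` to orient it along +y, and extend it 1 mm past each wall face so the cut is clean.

difference() {
  house_frame();
  translate([4026, -1, 1219]) rotate([-90, 0, 0]) cylinder(h = 182, r = 246);
}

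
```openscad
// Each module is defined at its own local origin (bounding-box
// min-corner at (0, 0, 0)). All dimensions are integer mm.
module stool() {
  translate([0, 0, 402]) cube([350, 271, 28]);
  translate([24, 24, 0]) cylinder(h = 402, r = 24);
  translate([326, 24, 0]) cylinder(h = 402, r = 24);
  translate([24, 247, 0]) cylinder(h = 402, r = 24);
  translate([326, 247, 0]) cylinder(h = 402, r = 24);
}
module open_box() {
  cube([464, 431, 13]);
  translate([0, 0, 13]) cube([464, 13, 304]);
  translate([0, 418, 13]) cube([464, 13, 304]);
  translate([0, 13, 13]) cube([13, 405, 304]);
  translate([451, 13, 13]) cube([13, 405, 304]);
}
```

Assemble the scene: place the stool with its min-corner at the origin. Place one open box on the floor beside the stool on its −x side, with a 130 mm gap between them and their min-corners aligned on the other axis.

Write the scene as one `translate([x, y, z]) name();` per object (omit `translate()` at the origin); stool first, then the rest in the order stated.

stool();
translate([-594, 0, 0]) open_box();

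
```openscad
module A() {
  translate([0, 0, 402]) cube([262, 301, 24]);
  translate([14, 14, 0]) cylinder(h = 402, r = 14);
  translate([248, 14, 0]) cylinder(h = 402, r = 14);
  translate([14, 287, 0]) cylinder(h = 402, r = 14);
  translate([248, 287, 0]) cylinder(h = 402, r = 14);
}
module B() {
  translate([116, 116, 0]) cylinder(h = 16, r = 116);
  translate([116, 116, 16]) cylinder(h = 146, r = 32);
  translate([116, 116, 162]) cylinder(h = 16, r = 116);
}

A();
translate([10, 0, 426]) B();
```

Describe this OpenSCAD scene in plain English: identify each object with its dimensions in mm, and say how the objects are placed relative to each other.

A is a simple wooden stool: a rectangular seat 262 mm (x) by 301 mm (y), 24 mm thick, top face at z = 426 mm, on four round legs, each 28 mm in diameter. The legs rest on z = 0, each leg's axis is inset half a diameter from the nearest pair of seat edges (so the leg's bounding box is flush with the corner).

B is a spool: two coaxial disc flanges of radius 116 mm and thickness 16 mm, joined by a core cylinder of radius 32 mm and height 146 mm. The lower flange rests on z = 0 and the three cylinders share a vertical axis.

The spool is on top of the stool.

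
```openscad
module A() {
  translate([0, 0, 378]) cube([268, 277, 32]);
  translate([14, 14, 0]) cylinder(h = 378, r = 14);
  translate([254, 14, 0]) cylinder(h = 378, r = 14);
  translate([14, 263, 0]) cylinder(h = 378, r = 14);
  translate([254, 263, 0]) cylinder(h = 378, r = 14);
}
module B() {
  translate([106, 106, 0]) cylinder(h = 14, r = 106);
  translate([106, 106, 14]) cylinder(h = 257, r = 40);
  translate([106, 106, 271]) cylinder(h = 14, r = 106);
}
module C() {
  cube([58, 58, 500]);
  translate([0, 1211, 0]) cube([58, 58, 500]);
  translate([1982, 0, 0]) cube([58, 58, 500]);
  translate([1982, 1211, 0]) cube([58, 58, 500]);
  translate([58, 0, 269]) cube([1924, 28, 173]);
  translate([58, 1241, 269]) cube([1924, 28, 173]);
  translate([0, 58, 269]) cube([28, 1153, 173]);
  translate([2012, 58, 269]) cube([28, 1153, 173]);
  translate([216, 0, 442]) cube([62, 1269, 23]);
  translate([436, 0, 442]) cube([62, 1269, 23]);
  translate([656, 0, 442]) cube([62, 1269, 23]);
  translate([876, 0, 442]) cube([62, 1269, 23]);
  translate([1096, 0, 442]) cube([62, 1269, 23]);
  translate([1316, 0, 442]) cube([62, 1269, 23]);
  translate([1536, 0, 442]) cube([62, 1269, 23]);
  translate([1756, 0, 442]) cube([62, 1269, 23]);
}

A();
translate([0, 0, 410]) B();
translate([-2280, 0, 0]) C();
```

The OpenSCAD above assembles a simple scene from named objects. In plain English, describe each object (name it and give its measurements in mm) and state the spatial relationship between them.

A is a four-legged stool. The seat is 268×277 mm, 32 mm thick, top at z = 410 mm. It stands on four round legs, each 28 mm in diameter, from z = 0 to the seat underside, each leg's axis is inset half a diameter from the nearest pair of seat edges (so the leg's bounding box is flush with the corner).

B is a spool: two coaxial disc flanges of radius 106 mm and thickness 14 mm, joined by a core cylinder of radius 40 mm and height 257 mm. The lower flange rests on z = 0 and the three cylinders share a vertical axis.

C is a bed frame 2040 mm long (x) by 1269 mm wide (y). Four 58×58 mm corner posts, 500 mm tall, at the corners of the footprint. Four rails of 28 mm thickness and 173 mm height run between adjacent posts with their undersides at z = 269 mm, their outer faces flush with the outside of the frame (the two x-running rails run between the posts' inner faces; the two y-running rails run between the posts' inner faces). 8 slats, each 62 mm wide (x) and 23 mm thick, lie across the top of the two x-running rails, running the full 1269 mm width of the frame in y; the slats are evenly spaced along x between the inner faces of the end posts with equal gaps (rounded down to the nearest mm) at the −x end and between each pair — any rounding remainder accumulates at the +x end.

The spool is on top of the stool. The bed frame is on the floor beside the stool on its −x side.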